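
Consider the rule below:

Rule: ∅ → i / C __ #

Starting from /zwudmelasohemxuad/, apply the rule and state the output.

the form ends in the consonant /d/, so [i] is inserted word-finally.
Surface form: [zwudmelasohemxuadi].

zwudmelasohemxuadi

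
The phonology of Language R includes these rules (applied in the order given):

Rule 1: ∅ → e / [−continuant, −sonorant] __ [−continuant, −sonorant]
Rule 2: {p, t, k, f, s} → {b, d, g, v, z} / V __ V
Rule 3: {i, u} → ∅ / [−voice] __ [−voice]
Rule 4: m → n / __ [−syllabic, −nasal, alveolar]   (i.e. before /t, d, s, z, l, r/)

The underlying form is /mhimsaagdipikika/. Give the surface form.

Rule 1 (stop-cluster e-epenthesis): /g/ and /d/ form a stop–stop cluster, so [e] is inserted between them. /mhimsaagdipikika/ → mhimsaagedipikika.
Rule 2 (intervocalic voicing): /p/ is a voiceless obstruent between vowels /i/ and /i/, so it voices to [b]. /k/ is a voiceless obstruent between vowels /i/ and /i/, so it voices to [g]. /k/ is a voiceless obstruent between vowels /i/ and /a/, so it voices to [g]. /mhimsaagedipikika/ → mhimsaagedibigiga.
Rule 3 (high vowel syncope): no segment meets the environment; /mhimsaagedibigiga/ is unchanged.
Rule 4 (nasal place assimilation): /m/ precedes the alveolar consonant /s/, so it assimilates in place to [n]. /mhimsaagedibigiga/ → mhinsaagedibigiga.

mhinsaagedibigiga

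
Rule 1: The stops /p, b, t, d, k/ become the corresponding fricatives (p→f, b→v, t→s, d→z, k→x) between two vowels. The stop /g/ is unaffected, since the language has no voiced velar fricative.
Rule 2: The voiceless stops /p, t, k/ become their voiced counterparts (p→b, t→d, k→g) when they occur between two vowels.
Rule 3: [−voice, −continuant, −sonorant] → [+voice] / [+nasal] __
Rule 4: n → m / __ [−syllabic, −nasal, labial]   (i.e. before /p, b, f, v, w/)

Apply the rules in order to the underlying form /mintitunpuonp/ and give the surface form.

Rule 1 (intervocalic spirantization): /t/ is a stop between vowels /i/ and /u/, so it spirantizes to the fricative [s]. /mintitunpuonp/ → mintisunpuonp.
Rule 2 (intervocalic voicing): no segment meets the environment; /mintisunpuonp/ is unchanged.
Rule 3 (post-nasal voicing): /t/ is a voiceless stop immediately after the nasal /n/, so it voices to [d]. /p/ is a voiceless stop immediately after the nasal /n/, so it voices to [b]. /p/ is a voiceless stop immediately after the nasal /n/, so it voices to [b]. /mintisunpuonp/ → mindisunbuonb.
Rule 4 (nasal place assimilation): /n/ precedes the labial consonant /b/, so it assimilates in place to [m]. /n/ precedes the labial consonant /b/, so it assimilates in place to [m]. /mindisunbuonb/ → mindisumbuomb.

mindisumbuomb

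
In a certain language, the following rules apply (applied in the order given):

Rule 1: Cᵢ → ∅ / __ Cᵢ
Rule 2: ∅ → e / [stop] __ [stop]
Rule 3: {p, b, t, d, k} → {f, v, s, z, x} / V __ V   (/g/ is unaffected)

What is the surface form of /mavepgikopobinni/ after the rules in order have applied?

mavefegixofovini

Rule 1 (degemination): /nn/ is a geminate; the first /n/ deletes. /mavepgikopobinni/ → mavepgikopobini.
Rule 2 (stop-cluster e-epenthesis): /p/ and /g/ form a stop–stop cluster, so [e] is inserted between them. /mavepgikopobini/ → mavepegikopobini.
Rule 3 (intervocalic spirantization): /p/ is a stop between vowels /e/ and /e/, so it spirantizes to the fricative [f]. /k/ is a stop between vowels /i/ and /o/, so it spirantizes to the fricative [x]. /p/ is a stop between vowels /o/ and /o/, so it spirantizes to the fricative [f]. /b/ is a stop between vowels /o/ and /i/, so it spirantizes to the fricative [v]. /mavepegikopobini/ → mavefegixofovini.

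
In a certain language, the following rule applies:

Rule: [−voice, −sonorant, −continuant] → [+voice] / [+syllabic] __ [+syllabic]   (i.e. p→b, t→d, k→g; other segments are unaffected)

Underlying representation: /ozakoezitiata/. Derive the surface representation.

ozagoezidiada

/k/ is a voiceless stop between vowels /a/ and /o/, so it voices to [g].
/t/ is a voiceless stop between vowels /i/ and /i/, so it voices to [d].
/t/ is a voiceless stop between vowels /a/ and /a/, so it voices to [d].
Surface form: [ozagoezidiada].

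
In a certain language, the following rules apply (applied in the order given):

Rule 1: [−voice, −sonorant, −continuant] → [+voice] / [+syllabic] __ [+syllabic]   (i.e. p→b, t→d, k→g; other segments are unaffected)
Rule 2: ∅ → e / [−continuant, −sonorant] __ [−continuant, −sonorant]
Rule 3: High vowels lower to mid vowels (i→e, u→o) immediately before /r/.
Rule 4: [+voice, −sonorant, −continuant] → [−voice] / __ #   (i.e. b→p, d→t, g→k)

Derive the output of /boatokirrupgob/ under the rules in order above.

boadogerrupegop

Rule 1 (intervocalic voicing): /t/ is a voiceless stop between vowels /a/ and /o/, so it voices to [d]. /k/ is a voiceless stop between vowels /o/ and /i/, so it voices to [g]. /boatokirrupgob/ → boadogirrupgob.
Rule 2 (stop-cluster e-epenthesis): /p/ and /g/ form a stop–stop cluster, so [e] is inserted between them. /boadogirrupgob/ → boadogirrupegob.
Rule 3 (pre-rhotic lowering): /i/ is a high vowel immediately before /r/, so it lowers to [e]. /boadogirrupegob/ → boadogerrupegob.
Rule 4 (final devoicing): /b/ is a voiced stop in word-final position, so it devoices to [p]. /boadogerrupegob/ → boadogerrupegop.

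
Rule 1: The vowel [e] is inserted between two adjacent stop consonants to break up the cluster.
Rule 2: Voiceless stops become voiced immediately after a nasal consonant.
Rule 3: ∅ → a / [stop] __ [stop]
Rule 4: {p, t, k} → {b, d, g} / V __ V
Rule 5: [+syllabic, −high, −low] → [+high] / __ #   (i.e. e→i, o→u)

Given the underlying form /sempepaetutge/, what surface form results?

sembebaedudegi

Rule 1 (stop-cluster e-epenthesis): /t/ and /g/ form a stop–stop cluster, so [e] is inserted between them. /sempepaetutge/ → sempepaetutege.
Rule 2 (post-nasal voicing): /p/ is a voiceless stop immediately after the nasal /m/, so it voices to [b]. /sempepaetutege/ → sembepaetutege.
Rule 3 (stop-cluster a-epenthesis): no segment meets the environment; /sembepaetutege/ is unchanged.
Rule 4 (intervocalic voicing): /p/ is a voiceless stop between vowels /e/ and /a/, so it voices to [b]. /t/ is a voiceless stop between vowels /e/ and /u/, so it voices to [d]. /t/ is a voiceless stop between vowels /u/ and /e/, so it voices to [d]. /sembepaetutege/ → sembebaedudege.
Rule 5 (final vowel raising): /e/ is a mid vowel in word-final position, so it raises to [i]. /sembebaedudege/ → sembebaedudegi.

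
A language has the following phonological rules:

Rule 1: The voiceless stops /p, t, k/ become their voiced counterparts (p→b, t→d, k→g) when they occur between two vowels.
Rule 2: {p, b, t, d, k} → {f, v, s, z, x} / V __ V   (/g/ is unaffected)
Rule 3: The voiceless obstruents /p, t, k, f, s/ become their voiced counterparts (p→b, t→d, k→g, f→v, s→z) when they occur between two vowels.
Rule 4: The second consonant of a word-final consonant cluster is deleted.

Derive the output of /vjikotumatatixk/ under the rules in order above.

Rule 1 (intervocalic voicing): /k/ is a voiceless stop between vowels /i/ and /o/, so it voices to [g]. /t/ is a voiceless stop between vowels /o/ and /u/, so it voices to [d]. /t/ is a voiceless stop between vowels /a/ and /a/, so it voices to [d]. /t/ is a voiceless stop between vowels /a/ and /i/, so it voices to [d]. /vjikotumatatixk/ → vjigodumadadixk.
Rule 2 (intervocalic spirantization): /d/ is a stop between vowels /o/ and /u/, so it spirantizes to the fricative [z]. /d/ is a stop between vowels /a/ and /a/, so it spirantizes to the fricative [z]. /d/ is a stop between vowels /a/ and /i/, so it spirantizes to the fricative [z]. /vjigodumadadixk/ → vjigozumazazixk.
Rule 3 (intervocalic voicing): no segment meets the environment; /vjigozumazazixk/ is unchanged.
Rule 4 (final cluster simplification): /k/ is the second consonant of a word-final cluster /xk/, so it deletes. /vjigozumazazixk/ → vjigozumazazix.

vjigozumazazix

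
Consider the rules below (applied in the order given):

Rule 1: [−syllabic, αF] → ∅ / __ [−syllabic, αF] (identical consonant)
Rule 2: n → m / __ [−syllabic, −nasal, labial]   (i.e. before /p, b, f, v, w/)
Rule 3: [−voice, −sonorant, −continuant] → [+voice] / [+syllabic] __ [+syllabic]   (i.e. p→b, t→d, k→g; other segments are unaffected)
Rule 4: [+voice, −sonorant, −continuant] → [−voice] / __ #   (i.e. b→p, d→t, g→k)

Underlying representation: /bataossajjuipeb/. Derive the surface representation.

Rule 1 (degemination): /ss/ is a geminate; the first /s/ deletes. /jj/ is a geminate; the first /j/ deletes. /bataossajjuipeb/ → bataosajuipeb.
Rule 2 (nasal place assimilation): no segment meets the environment; /bataosajuipeb/ is unchanged.
Rule 3 (intervocalic voicing): /t/ is a voiceless stop between vowels /a/ and /a/, so it voices to [d]. /p/ is a voiceless stop between vowels /i/ and /e/, so it voices to [b]. /bataosajuipeb/ → badaosajuibeb.
Rule 4 (final devoicing): /b/ is a voiced stop in word-final position, so it devoices to [p]. /badaosajuibeb/ → badaosajuibep.

badaosajuibep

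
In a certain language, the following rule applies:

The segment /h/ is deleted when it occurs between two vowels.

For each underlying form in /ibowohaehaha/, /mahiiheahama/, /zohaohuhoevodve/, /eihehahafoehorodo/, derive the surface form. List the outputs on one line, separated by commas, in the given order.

ibowoaeaa, maiieaama, zoaouoevodve, eieaafoeorodo

/ibowohaehaha/: /h/ occurs between vowels /o/ and /a/, so it deletes. /h/ occurs between vowels /e/ and /a/, so it deletes. /h/ occurs between vowels /a/ and /a/, so it deletes. → [ibowoaeaa].
/mahiiheahama/: /h/ occurs between vowels /a/ and /i/, so it deletes. /h/ occurs between vowels /i/ and /e/, so it deletes. /h/ occurs between vowels /a/ and /a/, so it deletes. → [maiieaama].
/zohaohuhoevodve/: /h/ occurs between vowels /o/ and /a/, so it deletes. /h/ occurs between vowels /o/ and /u/, so it deletes. /h/ occurs between vowels /u/ and /o/, so it deletes. → [zoaouoevodve].
/eihehahafoehorodo/: /h/ occurs between vowels /i/ and /e/, so it deletes. /h/ occurs between vowels /e/ and /a/, so it deletes. /h/ occurs between vowels /a/ and /a/, so it deletes. /h/ occurs between vowels /e/ and /o/, so it deletes. → [eieaafoeorodo].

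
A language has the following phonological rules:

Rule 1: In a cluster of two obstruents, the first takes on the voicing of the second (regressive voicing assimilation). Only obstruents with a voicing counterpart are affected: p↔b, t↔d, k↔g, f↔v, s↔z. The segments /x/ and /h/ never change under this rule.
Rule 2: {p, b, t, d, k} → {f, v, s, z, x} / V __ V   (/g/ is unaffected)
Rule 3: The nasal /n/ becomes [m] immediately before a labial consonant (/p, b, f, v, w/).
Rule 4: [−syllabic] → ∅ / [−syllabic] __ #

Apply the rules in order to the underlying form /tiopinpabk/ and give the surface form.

tiofimpap

Rule 1 (regressive voicing assimilation): /b/ precedes the voiceless obstruent /k/, so it devoices to [p] by assimilation. /tiopinpabk/ → tiopinpapk.
Rule 2 (intervocalic spirantization): /p/ is a stop between vowels /o/ and /i/, so it spirantizes to the fricative [f]. /tiopinpapk/ → tiofinpapk.
Rule 3 (nasal place assimilation): /n/ precedes the labial consonant /p/, so it assimilates in place to [m]. /tiofinpapk/ → tiofimpapk.
Rule 4 (final cluster simplification): /k/ is the second consonant of a word-final cluster /pk/, so it deletes. /tiofimpapk/ → tiofimpap.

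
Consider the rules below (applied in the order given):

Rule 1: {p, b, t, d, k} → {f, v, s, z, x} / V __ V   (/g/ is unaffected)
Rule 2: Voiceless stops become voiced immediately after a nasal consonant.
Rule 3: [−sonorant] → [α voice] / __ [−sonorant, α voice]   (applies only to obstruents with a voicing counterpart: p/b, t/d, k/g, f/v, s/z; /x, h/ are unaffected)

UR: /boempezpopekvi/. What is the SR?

Rule 1 (intervocalic spirantization): /p/ is a stop between vowels /o/ and /e/, so it spirantizes to the fricative [f]. /boempezpopekvi/ → boempezpofekvi.
Rule 2 (post-nasal voicing): /p/ is a voiceless stop immediately after the nasal /m/, so it voices to [b]. /boempezpofekvi/ → boembezpofekvi.
Rule 3 (regressive voicing assimilation): /z/ precedes the voiceless obstruent /p/, so it devoices to [s] by assimilation. /k/ precedes the voiced obstruent /v/, so it voices to [g] by assimilation. /boembezpofekvi/ → boembespofegvi.

boembespofegvi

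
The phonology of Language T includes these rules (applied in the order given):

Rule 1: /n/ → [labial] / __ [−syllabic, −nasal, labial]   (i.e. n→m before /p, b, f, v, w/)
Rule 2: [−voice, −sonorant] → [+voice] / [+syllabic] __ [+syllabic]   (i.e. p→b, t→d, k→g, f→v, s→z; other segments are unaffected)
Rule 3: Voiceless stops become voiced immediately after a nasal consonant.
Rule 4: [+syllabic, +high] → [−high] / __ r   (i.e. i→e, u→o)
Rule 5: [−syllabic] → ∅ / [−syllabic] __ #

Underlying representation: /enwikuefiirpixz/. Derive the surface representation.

emwiguevierpix

Rule 1 (nasal place assimilation): /n/ precedes the labial consonant /w/, so it assimilates in place to [m]. /enwikuefiirpixz/ → emwikuefiirpixz.
Rule 2 (intervocalic voicing): /k/ is a voiceless obstruent between vowels /i/ and /u/, so it voices to [g]. /f/ is a voiceless obstruent between vowels /e/ and /i/, so it voices to [v]. /emwikuefiirpixz/ → emwigueviirpixz.
Rule 3 (post-nasal voicing): no segment meets the environment; /emwigueviirpixz/ is unchanged.
Rule 4 (pre-rhotic lowering): /i/ is a high vowel immediately before /r/, so it lowers to [e]. /emwigueviirpixz/ → emwiguevierpixz.
Rule 5 (final cluster simplification): /z/ is the second consonant of a word-final cluster /xz/, so it deletes. /emwiguevierpixz/ → emwiguevierpix.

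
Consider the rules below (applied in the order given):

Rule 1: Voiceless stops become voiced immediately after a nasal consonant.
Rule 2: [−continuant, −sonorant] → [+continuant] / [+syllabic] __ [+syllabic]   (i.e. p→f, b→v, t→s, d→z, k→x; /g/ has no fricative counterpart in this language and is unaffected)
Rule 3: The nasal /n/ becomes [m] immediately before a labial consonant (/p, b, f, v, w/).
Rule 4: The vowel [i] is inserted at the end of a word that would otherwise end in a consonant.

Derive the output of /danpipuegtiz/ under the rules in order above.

Rule 1 (post-nasal voicing): /p/ is a voiceless stop immediately after the nasal /n/, so it voices to [b]. /danpipuegtiz/ → danbipuegtiz.
Rule 2 (intervocalic spirantization): /p/ is a stop between vowels /i/ and /u/, so it spirantizes to the fricative [f]. /danbipuegtiz/ → danbifuegtiz.
Rule 3 (nasal place assimilation): /n/ precedes the labial consonant /b/, so it assimilates in place to [m]. /danbifuegtiz/ → dambifuegtiz.
Rule 4 (final i-epenthesis): the form ends in the consonant /z/, so [i] is inserted word-finally. /dambifuegtiz/ → dambifuegtizi.

dambifuegtizi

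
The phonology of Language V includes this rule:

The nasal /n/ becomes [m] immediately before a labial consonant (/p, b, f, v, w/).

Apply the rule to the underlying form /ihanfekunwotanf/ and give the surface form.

ihamfekumwotamf

/n/ precedes the labial consonant /f/, so it assimilates in place to [m].
/n/ precedes the labial consonant /w/, so it assimilates in place to [m].
/n/ precedes the labial consonant /f/, so it assimilates in place to [m].
Surface form: [ihamfekumwotamf].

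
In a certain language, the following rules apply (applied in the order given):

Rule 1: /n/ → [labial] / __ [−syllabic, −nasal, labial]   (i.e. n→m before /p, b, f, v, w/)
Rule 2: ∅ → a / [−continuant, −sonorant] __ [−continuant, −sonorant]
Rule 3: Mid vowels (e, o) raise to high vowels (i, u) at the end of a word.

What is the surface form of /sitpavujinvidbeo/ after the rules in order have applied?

Rule 1 (nasal place assimilation): /n/ precedes the labial consonant /v/, so it assimilates in place to [m]. /sitpavujinvidbeo/ → sitpavujimvidbeo.
Rule 2 (stop-cluster a-epenthesis): /t/ and /p/ form a stop–stop cluster, so [a] is inserted between them. /d/ and /b/ form a stop–stop cluster, so [a] is inserted between them. /sitpavujimvidbeo/ → sitapavujimvidabeo.
Rule 3 (final vowel raising): /o/ is a mid vowel in word-final position, so it raises to [u]. /sitapavujimvidabeo/ → sitapavujimvidabeu.

sitapavujimvidabeu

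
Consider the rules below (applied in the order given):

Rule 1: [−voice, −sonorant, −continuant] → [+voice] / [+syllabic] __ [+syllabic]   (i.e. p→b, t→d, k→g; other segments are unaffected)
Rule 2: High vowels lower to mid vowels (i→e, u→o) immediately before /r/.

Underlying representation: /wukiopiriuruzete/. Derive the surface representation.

wugioberioruzede

Rule 1 (intervocalic voicing): /k/ is a voiceless stop between vowels /u/ and /i/, so it voices to [g]. /p/ is a voiceless stop between vowels /o/ and /i/, so it voices to [b]. /t/ is a voiceless stop between vowels /e/ and /e/, so it voices to [d]. /wukiopiriuruzete/ → wugiobiriuruzede.
Rule 2 (pre-rhotic lowering): /i/ is a high vowel immediately before /r/, so it lowers to [e]. /u/ is a high vowel immediately before /r/, so it lowers to [o]. /wugiobiriuruzede/ → wugioberioruzede.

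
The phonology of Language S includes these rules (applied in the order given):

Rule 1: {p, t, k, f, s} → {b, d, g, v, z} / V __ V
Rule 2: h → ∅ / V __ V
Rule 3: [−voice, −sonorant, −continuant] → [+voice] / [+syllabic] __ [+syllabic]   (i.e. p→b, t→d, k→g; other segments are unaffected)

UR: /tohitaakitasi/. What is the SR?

Rule 1 (intervocalic voicing): /t/ is a voiceless obstruent between vowels /i/ and /a/, so it voices to [d]. /k/ is a voiceless obstruent between vowels /a/ and /i/, so it voices to [g]. /t/ is a voiceless obstruent between vowels /i/ and /a/, so it voices to [d]. /s/ is a voiceless obstruent between vowels /a/ and /i/, so it voices to [z]. /tohitaakitasi/ → tohidaagidazi.
Rule 2 (intervocalic h-deletion): /h/ occurs between vowels /o/ and /i/, so it deletes. /tohidaagidazi/ → toidaagidazi.
Rule 3 (intervocalic voicing): no segment meets the environment; /toidaagidazi/ is unchanged.

toidaagidazi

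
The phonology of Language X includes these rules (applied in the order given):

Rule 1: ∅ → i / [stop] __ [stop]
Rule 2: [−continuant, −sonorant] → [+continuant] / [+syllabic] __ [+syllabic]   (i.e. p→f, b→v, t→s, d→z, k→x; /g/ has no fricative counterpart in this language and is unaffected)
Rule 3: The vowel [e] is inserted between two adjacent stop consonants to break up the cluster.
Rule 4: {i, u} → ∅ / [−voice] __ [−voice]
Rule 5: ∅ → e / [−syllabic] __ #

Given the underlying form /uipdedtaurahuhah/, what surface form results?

Rule 1 (stop-cluster i-epenthesis): /p/ and /d/ form a stop–stop cluster, so [i] is inserted between them. /d/ and /t/ form a stop–stop cluster, so [i] is inserted between them. /uipdedtaurahuhah/ → uipideditaurahuhah.
Rule 2 (intervocalic spirantization): /p/ is a stop between vowels /i/ and /i/, so it spirantizes to the fricative [f]. /d/ is a stop between vowels /i/ and /e/, so it spirantizes to the fricative [z]. /d/ is a stop between vowels /e/ and /i/, so it spirantizes to the fricative [z]. /t/ is a stop between vowels /i/ and /a/, so it spirantizes to the fricative [s]. /uipideditaurahuhah/ → uifizezisaurahuhah.
Rule 3 (stop-cluster e-epenthesis): no segment meets the environment; /uifizezisaurahuhah/ is unchanged.
Rule 4 (high vowel syncope): /u/ is a high vowel flanked by voiceless consonants /h/ and /h/, so it deletes. /uifizezisaurahuhah/ → uifizezisaurahhah.
Rule 5 (final e-epenthesis): the form ends in the consonant /h/, so [e] is inserted word-finally. /uifizezisaurahhah/ → uifizezisaurahhahe.

uifizezisaurahhahe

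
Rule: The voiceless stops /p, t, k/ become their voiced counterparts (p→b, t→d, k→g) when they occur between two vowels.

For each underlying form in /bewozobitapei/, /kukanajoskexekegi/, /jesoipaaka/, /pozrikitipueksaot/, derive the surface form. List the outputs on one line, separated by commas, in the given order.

/bewozobitapei/: /t/ is a voiceless stop between vowels /i/ and /a/, so it voices to [d]. /p/ is a voiceless stop between vowels /a/ and /e/, so it voices to [b]. → [bewozobidabei].
/kukanajoskexekegi/: /k/ is a voiceless stop between vowels /u/ and /a/, so it voices to [g]. /k/ is a voiceless stop between vowels /e/ and /e/, so it voices to [g]. → [kuganajoskexegegi].
/jesoipaaka/: /p/ is a voiceless stop between vowels /i/ and /a/, so it voices to [b]. /k/ is a voiceless stop between vowels /a/ and /a/, so it voices to [g]. → [jesoibaaga].
/pozrikitipueksaot/: /k/ is a voiceless stop between vowels /i/ and /i/, so it voices to [g]. /t/ is a voiceless stop between vowels /i/ and /i/, so it voices to [d]. /p/ is a voiceless stop between vowels /i/ and /u/, so it voices to [b]. → [pozrigidibueksaot].

bewozobidabei, kuganajoskexegegi, jesoibaaga, pozrigidibueksaot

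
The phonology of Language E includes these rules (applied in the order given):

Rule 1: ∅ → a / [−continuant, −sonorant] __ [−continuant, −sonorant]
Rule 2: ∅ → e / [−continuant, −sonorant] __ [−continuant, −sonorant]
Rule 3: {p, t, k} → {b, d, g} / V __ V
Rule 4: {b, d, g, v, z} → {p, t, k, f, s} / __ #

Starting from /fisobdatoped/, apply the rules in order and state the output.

Rule 1 (stop-cluster a-epenthesis): /b/ and /d/ form a stop–stop cluster, so [a] is inserted between them. /fisobdatoped/ → fisobadatoped.
Rule 2 (stop-cluster e-epenthesis): no segment meets the environment; /fisobadatoped/ is unchanged.
Rule 3 (intervocalic voicing): /t/ is a voiceless stop between vowels /a/ and /o/, so it voices to [d]. /p/ is a voiceless stop between vowels /o/ and /e/, so it voices to [b]. /fisobadatoped/ → fisobadadobed.
Rule 4 (final devoicing): /d/ is a voiced obstruent in word-final position, so it devoices to [t]. /fisobadadobed/ → fisobadadobet.

fisobadadobet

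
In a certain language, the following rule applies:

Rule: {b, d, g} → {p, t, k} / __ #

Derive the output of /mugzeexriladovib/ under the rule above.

mugzeexriladovip

/b/ is a voiced stop in word-final position, so it devoices to [p].
Surface form: [mugzeexriladovip].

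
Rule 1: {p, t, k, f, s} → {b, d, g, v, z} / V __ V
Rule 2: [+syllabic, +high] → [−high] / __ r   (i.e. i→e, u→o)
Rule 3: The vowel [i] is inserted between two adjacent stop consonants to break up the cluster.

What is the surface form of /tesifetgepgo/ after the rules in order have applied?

tezivetigepigo

Rule 1 (intervocalic voicing): /s/ is a voiceless obstruent between vowels /e/ and /i/, so it voices to [z]. /f/ is a voiceless obstruent between vowels /i/ and /e/, so it voices to [v]. /tesifetgepgo/ → tezivetgepgo.
Rule 2 (pre-rhotic lowering): no segment meets the environment; /tezivetgepgo/ is unchanged.
Rule 3 (stop-cluster i-epenthesis): /t/ and /g/ form a stop–stop cluster, so [i] is inserted between them. /p/ and /g/ form a stop–stop cluster, so [i] is inserted between them. /tezivetgepgo/ → tezivetigepigo.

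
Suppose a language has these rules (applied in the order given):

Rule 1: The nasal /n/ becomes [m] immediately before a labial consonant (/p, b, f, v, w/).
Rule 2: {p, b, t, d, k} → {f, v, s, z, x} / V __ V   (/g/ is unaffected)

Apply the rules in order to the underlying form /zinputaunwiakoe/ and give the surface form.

zimpusaumwiaxoe

Rule 1 (nasal place assimilation): /n/ precedes the labial consonant /p/, so it assimilates in place to [m]. /n/ precedes the labial consonant /w/, so it assimilates in place to [m]. /zinputaunwiakoe/ → zimputaumwiakoe.
Rule 2 (intervocalic spirantization): /t/ is a stop between vowels /u/ and /a/, so it spirantizes to the fricative [s]. /k/ is a stop between vowels /a/ and /o/, so it spirantizes to the fricative [x]. /zimputaumwiakoe/ → zimpusaumwiaxoe.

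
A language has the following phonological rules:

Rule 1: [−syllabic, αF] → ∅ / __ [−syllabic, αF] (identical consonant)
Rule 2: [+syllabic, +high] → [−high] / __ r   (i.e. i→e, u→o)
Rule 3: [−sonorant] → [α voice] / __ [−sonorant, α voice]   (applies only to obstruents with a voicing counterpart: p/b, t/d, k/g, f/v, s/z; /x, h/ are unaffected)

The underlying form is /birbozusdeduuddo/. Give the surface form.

Rule 1 (degemination): /dd/ is a geminate; the first /d/ deletes. /birbozusdeduuddo/ → birbozusdeduudo.
Rule 2 (pre-rhotic lowering): /i/ is a high vowel immediately before /r/, so it lowers to [e]. /birbozusdeduudo/ → berbozusdeduudo.
Rule 3 (regressive voicing assimilation): /s/ precedes the voiced obstruent /d/, so it voices to [z] by assimilation. /berbozusdeduudo/ → berbozuzdeduudo.

berbozuzdeduudo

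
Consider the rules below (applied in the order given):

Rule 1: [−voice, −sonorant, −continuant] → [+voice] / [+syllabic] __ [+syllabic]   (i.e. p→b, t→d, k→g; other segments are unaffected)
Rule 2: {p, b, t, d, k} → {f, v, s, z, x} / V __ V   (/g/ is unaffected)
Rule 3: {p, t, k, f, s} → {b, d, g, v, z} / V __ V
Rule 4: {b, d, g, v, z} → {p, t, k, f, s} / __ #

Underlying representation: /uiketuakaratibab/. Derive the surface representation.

Rule 1 (intervocalic voicing): /k/ is a voiceless stop between vowels /i/ and /e/, so it voices to [g]. /t/ is a voiceless stop between vowels /e/ and /u/, so it voices to [d]. /k/ is a voiceless stop between vowels /a/ and /a/, so it voices to [g]. /t/ is a voiceless stop between vowels /a/ and /i/, so it voices to [d]. /uiketuakaratibab/ → uigeduagaradibab.
Rule 2 (intervocalic spirantization): /d/ is a stop between vowels /e/ and /u/, so it spirantizes to the fricative [z]. /d/ is a stop between vowels /a/ and /i/, so it spirantizes to the fricative [z]. /b/ is a stop between vowels /i/ and /a/, so it spirantizes to the fricative [v]. /uigeduagaradibab/ → uigezuagarazivab.
Rule 3 (intervocalic voicing): no segment meets the environment; /uigezuagarazivab/ is unchanged.
Rule 4 (final devoicing): /b/ is a voiced obstruent in word-final position, so it devoices to [p]. /uigezuagarazivab/ → uigezuagarazivap.

uigezuagarazivap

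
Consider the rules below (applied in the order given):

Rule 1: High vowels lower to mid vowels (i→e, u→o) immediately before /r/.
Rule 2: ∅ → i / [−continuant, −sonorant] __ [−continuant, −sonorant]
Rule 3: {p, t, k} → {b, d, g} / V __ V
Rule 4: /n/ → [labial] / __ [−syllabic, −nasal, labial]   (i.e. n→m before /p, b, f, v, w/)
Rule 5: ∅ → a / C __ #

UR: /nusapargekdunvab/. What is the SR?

nusabargegidumvaba

Rule 1 (pre-rhotic lowering): no segment meets the environment; /nusapargekdunvab/ is unchanged.
Rule 2 (stop-cluster i-epenthesis): /k/ and /d/ form a stop–stop cluster, so [i] is inserted between them. /nusapargekdunvab/ → nusapargekidunvab.
Rule 3 (intervocalic voicing): /p/ is a voiceless stop between vowels /a/ and /a/, so it voices to [b]. /k/ is a voiceless stop between vowels /e/ and /i/, so it voices to [g]. /nusapargekidunvab/ → nusabargegidunvab.
Rule 4 (nasal place assimilation): /n/ precedes the labial consonant /v/, so it assimilates in place to [m]. /nusabargegidunvab/ → nusabargegidumvab.
Rule 5 (final a-epenthesis): the form ends in the consonant /b/, so [a] is inserted word-finally. /nusabargegidumvab/ → nusabargegidumvaba.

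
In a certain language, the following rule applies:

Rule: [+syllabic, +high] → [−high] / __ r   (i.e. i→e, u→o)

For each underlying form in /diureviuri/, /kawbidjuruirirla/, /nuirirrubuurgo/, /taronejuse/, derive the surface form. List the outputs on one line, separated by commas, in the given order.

/diureviuri/: /u/ is a high vowel immediately before /r/, so it lowers to [o]. /u/ is a high vowel immediately before /r/, so it lowers to [o]. → [dioreviori].
/kawbidjuruirirla/: /u/ is a high vowel immediately before /r/, so it lowers to [o]. /i/ is a high vowel immediately before /r/, so it lowers to [e]. /i/ is a high vowel immediately before /r/, so it lowers to [e]. → [kawbidjoruererla].
/nuirirrubuurgo/: /i/ is a high vowel immediately before /r/, so it lowers to [e]. /i/ is a high vowel immediately before /r/, so it lowers to [e]. /u/ is a high vowel immediately before /r/, so it lowers to [o]. → [nuererrubuorgo].
/taronejuse/: the rule's environment is not met; surfaces unchanged as [taronejuse].

dioreviori, kawbidjoruererla, nuererrubuorgo, taronejuse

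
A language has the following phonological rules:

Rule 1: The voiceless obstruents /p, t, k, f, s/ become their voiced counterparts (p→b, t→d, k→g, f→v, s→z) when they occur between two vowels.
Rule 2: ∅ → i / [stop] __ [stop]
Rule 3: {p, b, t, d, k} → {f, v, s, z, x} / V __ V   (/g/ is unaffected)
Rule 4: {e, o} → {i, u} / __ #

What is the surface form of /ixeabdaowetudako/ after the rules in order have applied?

ixeavizaowezuzagu

Rule 1 (intervocalic voicing): /t/ is a voiceless obstruent between vowels /e/ and /u/, so it voices to [d]. /k/ is a voiceless obstruent between vowels /a/ and /o/, so it voices to [g]. /ixeabdaowetudako/ → ixeabdaowedudago.
Rule 2 (stop-cluster i-epenthesis): /b/ and /d/ form a stop–stop cluster, so [i] is inserted between them. /ixeabdaowedudago/ → ixeabidaowedudago.
Rule 3 (intervocalic spirantization): /b/ is a stop between vowels /a/ and /i/, so it spirantizes to the fricative [v]. /d/ is a stop between vowels /i/ and /a/, so it spirantizes to the fricative [z]. /d/ is a stop between vowels /e/ and /u/, so it spirantizes to the fricative [z]. /d/ is a stop between vowels /u/ and /a/, so it spirantizes to the fricative [z]. /ixeabidaowedudago/ → ixeavizaowezuzago.
Rule 4 (final vowel raising): /o/ is a mid vowel in word-final position, so it raises to [u]. /ixeavizaowezuzago/ → ixeavizaowezuzagu.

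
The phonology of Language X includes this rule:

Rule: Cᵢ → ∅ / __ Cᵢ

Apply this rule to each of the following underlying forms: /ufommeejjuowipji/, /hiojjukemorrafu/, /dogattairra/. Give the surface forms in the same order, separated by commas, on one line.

/ufommeejjuowipji/: /mm/ is a geminate; the first /m/ deletes. /jj/ is a geminate; the first /j/ deletes. → [ufomeejuowipji].
/hiojjukemorrafu/: /jj/ is a geminate; the first /j/ deletes. /rr/ is a geminate; the first /r/ deletes. → [hiojukemorafu].
/dogattairra/: /tt/ is a geminate; the first /t/ deletes. /rr/ is a geminate; the first /r/ deletes. → [dogataira].

ufomeejuowipji, hiojukemorafu, dogataira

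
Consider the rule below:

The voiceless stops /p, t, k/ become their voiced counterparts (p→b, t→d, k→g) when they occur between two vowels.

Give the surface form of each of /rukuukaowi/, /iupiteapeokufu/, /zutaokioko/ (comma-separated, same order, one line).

/rukuukaowi/: /k/ is a voiceless stop between vowels /u/ and /u/, so it voices to [g]. /k/ is a voiceless stop between vowels /u/ and /a/, so it voices to [g]. → [ruguugaowi].
/iupiteapeokufu/: /p/ is a voiceless stop between vowels /u/ and /i/, so it voices to [b]. /t/ is a voiceless stop between vowels /i/ and /e/, so it voices to [d]. /p/ is a voiceless stop between vowels /a/ and /e/, so it voices to [b]. /k/ is a voiceless stop between vowels /o/ and /u/, so it voices to [g]. → [iubideabeogufu].
/zutaokioko/: /t/ is a voiceless stop between vowels /u/ and /a/, so it voices to [d]. /k/ is a voiceless stop between vowels /o/ and /i/, so it voices to [g]. /k/ is a voiceless stop between vowels /o/ and /o/, so it voices to [g]. → [zudaogiogo].

ruguugaowi, iubideabeogufu, zudaogiogo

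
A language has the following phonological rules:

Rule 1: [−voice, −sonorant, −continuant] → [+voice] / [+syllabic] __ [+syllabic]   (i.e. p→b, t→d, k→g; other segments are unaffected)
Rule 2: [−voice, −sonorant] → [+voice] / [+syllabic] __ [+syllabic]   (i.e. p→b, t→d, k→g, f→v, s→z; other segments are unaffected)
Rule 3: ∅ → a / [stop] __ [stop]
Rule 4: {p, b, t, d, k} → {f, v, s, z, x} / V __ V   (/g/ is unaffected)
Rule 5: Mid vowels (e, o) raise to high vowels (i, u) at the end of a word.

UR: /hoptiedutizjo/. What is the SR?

hofasiezuzizju

Rule 1 (intervocalic voicing): /t/ is a voiceless stop between vowels /u/ and /i/, so it voices to [d]. /hoptiedutizjo/ → hoptiedudizjo.
Rule 2 (intervocalic voicing): no segment meets the environment; /hoptiedudizjo/ is unchanged.
Rule 3 (stop-cluster a-epenthesis): /p/ and /t/ form a stop–stop cluster, so [a] is inserted between them. /hoptiedudizjo/ → hopatiedudizjo.
Rule 4 (intervocalic spirantization): /p/ is a stop between vowels /o/ and /a/, so it spirantizes to the fricative [f]. /t/ is a stop between vowels /a/ and /i/, so it spirantizes to the fricative [s]. /d/ is a stop between vowels /e/ and /u/, so it spirantizes to the fricative [z]. /d/ is a stop between vowels /u/ and /i/, so it spirantizes to the fricative [z]. /hopatiedudizjo/ → hofasiezuzizjo.
Rule 5 (final vowel raising): /o/ is a mid vowel in word-final position, so it raises to [u]. /hofasiezuzizjo/ → hofasiezuzizju.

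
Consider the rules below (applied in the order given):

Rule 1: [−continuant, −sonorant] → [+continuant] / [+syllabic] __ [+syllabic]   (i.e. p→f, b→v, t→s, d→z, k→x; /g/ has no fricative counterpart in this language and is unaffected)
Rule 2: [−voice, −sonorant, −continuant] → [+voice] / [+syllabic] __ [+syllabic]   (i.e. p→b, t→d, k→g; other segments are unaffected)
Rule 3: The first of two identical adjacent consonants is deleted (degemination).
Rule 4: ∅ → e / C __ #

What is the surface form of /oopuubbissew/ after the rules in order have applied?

oofuubisewe

Rule 1 (intervocalic spirantization): /p/ is a stop between vowels /o/ and /u/, so it spirantizes to the fricative [f]. /oopuubbissew/ → oofuubbissew.
Rule 2 (intervocalic voicing): no segment meets the environment; /oofuubbissew/ is unchanged.
Rule 3 (degemination): /bb/ is a geminate; the first /b/ deletes. /ss/ is a geminate; the first /s/ deletes. /oofuubbissew/ → oofuubisew.
Rule 4 (final e-epenthesis): the form ends in the consonant /w/, so [e] is inserted word-finally. /oofuubisew/ → oofuubisewe.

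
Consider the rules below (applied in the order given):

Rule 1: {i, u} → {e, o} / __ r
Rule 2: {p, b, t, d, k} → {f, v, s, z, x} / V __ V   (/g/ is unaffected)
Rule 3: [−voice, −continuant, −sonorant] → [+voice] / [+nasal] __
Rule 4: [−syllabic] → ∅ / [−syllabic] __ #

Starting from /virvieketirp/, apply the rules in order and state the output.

Rule 1 (pre-rhotic lowering): /i/ is a high vowel immediately before /r/, so it lowers to [e]. /i/ is a high vowel immediately before /r/, so it lowers to [e]. /virvieketirp/ → vervieketerp.
Rule 2 (intervocalic spirantization): /k/ is a stop between vowels /e/ and /e/, so it spirantizes to the fricative [x]. /t/ is a stop between vowels /e/ and /e/, so it spirantizes to the fricative [s]. /vervieketerp/ → verviexeserp.
Rule 3 (post-nasal voicing): no segment meets the environment; /verviexeserp/ is unchanged.
Rule 4 (final cluster simplification): /p/ is the second consonant of a word-final cluster /rp/, so it deletes. /verviexeserp/ → verviexeser.

verviexeser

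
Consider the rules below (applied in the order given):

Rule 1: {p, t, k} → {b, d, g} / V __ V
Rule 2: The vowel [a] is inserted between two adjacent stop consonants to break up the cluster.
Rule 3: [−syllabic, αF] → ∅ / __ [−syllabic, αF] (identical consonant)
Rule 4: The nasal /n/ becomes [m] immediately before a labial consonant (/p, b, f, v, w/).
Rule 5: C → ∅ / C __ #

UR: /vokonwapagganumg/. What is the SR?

vogomwabagaganum

Rule 1 (intervocalic voicing): /k/ is a voiceless stop between vowels /o/ and /o/, so it voices to [g]. /p/ is a voiceless stop between vowels /a/ and /a/, so it voices to [b]. /vokonwapagganumg/ → vogonwabagganumg.
Rule 2 (stop-cluster a-epenthesis): /g/ and /g/ form a stop–stop cluster, so [a] is inserted between them. /vogonwabagganumg/ → vogonwabagaganumg.
Rule 3 (degemination): no segment meets the environment; /vogonwabagaganumg/ is unchanged.
Rule 4 (nasal place assimilation): /n/ precedes the labial consonant /w/, so it assimilates in place to [m]. /vogonwabagaganumg/ → vogomwabagaganumg.
Rule 5 (final cluster simplification): /g/ is the second consonant of a word-final cluster /mg/, so it deletes. /vogomwabagaganumg/ → vogomwabagaganum.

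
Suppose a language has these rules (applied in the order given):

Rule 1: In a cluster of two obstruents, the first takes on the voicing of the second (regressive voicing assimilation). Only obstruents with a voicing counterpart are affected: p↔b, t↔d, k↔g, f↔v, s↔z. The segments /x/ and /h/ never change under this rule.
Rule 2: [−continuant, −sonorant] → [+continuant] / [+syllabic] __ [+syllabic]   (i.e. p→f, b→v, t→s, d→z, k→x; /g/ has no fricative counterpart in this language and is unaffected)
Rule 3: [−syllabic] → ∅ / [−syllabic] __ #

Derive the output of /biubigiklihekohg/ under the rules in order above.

biuvigiklihexoh

Rule 1 (regressive voicing assimilation): no segment meets the environment; /biubigiklihekohg/ is unchanged.
Rule 2 (intervocalic spirantization): /b/ is a stop between vowels /u/ and /i/, so it spirantizes to the fricative [v]. /k/ is a stop between vowels /e/ and /o/, so it spirantizes to the fricative [x]. /biubigiklihekohg/ → biuvigiklihexohg.
Rule 3 (final cluster simplification): /g/ is the second consonant of a word-final cluster /hg/, so it deletes. /biuvigiklihexohg/ → biuvigiklihexoh.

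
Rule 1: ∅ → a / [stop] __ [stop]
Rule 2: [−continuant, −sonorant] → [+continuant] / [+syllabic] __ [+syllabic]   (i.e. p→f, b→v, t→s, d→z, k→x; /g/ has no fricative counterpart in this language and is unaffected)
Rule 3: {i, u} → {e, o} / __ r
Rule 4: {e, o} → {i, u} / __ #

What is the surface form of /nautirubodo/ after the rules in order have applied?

Rule 1 (stop-cluster a-epenthesis): no segment meets the environment; /nautirubodo/ is unchanged.
Rule 2 (intervocalic spirantization): /t/ is a stop between vowels /u/ and /i/, so it spirantizes to the fricative [s]. /b/ is a stop between vowels /u/ and /o/, so it spirantizes to the fricative [v]. /d/ is a stop between vowels /o/ and /o/, so it spirantizes to the fricative [z]. /nautirubodo/ → nausiruvozo.
Rule 3 (pre-rhotic lowering): /i/ is a high vowel immediately before /r/, so it lowers to [e]. /nausiruvozo/ → nauseruvozo.
Rule 4 (final vowel raising): /o/ is a mid vowel in word-final position, so it raises to [u]. /nauseruvozo/ → nauseruvozu.

nauseruvozu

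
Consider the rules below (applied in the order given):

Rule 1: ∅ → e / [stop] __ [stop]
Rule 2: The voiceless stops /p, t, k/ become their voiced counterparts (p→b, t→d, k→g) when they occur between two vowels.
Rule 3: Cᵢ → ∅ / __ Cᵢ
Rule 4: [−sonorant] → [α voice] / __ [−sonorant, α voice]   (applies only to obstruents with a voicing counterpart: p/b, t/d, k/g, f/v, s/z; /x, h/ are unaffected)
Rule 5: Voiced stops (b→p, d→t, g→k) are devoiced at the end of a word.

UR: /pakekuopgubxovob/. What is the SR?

Rule 1 (stop-cluster e-epenthesis): /p/ and /g/ form a stop–stop cluster, so [e] is inserted between them. /pakekuopgubxovob/ → pakekuopegubxovob.
Rule 2 (intervocalic voicing): /k/ is a voiceless stop between vowels /a/ and /e/, so it voices to [g]. /k/ is a voiceless stop between vowels /e/ and /u/, so it voices to [g]. /p/ is a voiceless stop between vowels /o/ and /e/, so it voices to [b]. /pakekuopegubxovob/ → pageguobegubxovob.
Rule 3 (degemination): no segment meets the environment; /pageguobegubxovob/ is unchanged.
Rule 4 (regressive voicing assimilation): /b/ precedes the voiceless obstruent /x/, so it devoices to [p] by assimilation. /pageguobegubxovob/ → pageguobegupxovob.
Rule 5 (final devoicing): /b/ is a voiced stop in word-final position, so it devoices to [p]. /pageguobegupxovob/ → pageguobegupxovop.

pageguobegupxovop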